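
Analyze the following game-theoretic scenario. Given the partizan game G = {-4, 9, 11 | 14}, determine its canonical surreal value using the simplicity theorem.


Left options: {-4, 9, 11}, max = 11
Right options: {14}, min = 14
All options are numbers and max(Left) < min(Right), so by the simplicity theorem the value is the simplest (earliest-born) number strictly between 11 and 14.
Integers 12 through 13 all lie strictly between 11 and 14.
Among integers, the simplest (lowest birthday = smallest |n|; 0 is born on day 0, +-n on day n) is 12.
No non-integer in the interval can be simpler: if x is a non-integer in the interval, then floor(x) or ceil(x) also lies in the interval (the interval contains an integer), and both are proper prefixes of x's sign expansion, i.e. born earlier. So the game value is 12.
Game value = 12

12


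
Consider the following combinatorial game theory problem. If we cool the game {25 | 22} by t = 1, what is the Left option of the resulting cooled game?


Original game: {25 | 22} (a switch {a | b} with a > b).
Cooling by t (for t below the temperature (a - b)/2 = 3/2) taxes each move by t: {a | b} cooled by t is {a - t | b + t}.
Cooling amount: t = 1
Cooled Left option: 25 - 1 = 24
Cooled Right option: 22 + 1 = 23
Cooled game: {24 | 23}
Left option = 24

24


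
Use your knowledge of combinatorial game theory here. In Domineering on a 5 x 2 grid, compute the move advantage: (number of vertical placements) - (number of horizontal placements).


Board is 5 x 2 (rows x cols).
Left (vertical) placements: (rows-1) * cols = 4 * 2 = 8
Right (horizontal) placements: rows * (cols-1) = 5 * 1 = 5
Advantage = Left - Right = 8 - 5 = 3

3


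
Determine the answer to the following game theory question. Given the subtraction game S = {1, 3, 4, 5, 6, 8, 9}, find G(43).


The subtraction set is S = {1, 3, 4, 5, 6, 8, 9}.
G(k) = mex{ G(k - s) : s in S, s <= k }. We compute iteratively: G(0) = 0.
G(1) = mex({0}) = 1
G(2) = mex({1}) = 0
G(3) = mex({0}) = 1
G(4) = mex({0, 1}) = 2
G(5) = mex({0, 1, 2}) = 3
G(6) = mex({0, 1, 3}) = 2
G(7) = mex({0, 1, 2}) = 3
G(8) = mex({0, 1, 2, 3}) = 4
G(9) = mex({0, 1, 2, 3, 4}) = 5
G(10) = mex({0, 1, 2, 3, 5}) = 4
G(11) = mex({0, 1, 2, 3, 4}) = 5
G(12) = mex({1, 2, 3, 4, 5}) = 0
G(13) = mex({0, 2, 3, 4, 5}) = 1
G(14) = mex({1, 2, 3, 4, 5}) = 0
G(15) = mex({0, 2, 3, 4, 5}) = 1
G(16) = mex({0, 1, 3, 4, 5}) = 2
G(17) = mex({0, 1, 2, 4, 5}) = 3
G(18) = mex({0, 1, 3, 4, 5}) = 2
G(19) = mex({0, 1, 2, 4, 5}) = 3
G(20) = mex({0, 1, 2, 3, 5}) = 4
Observe that G(12)..G(20) = 0, 1, 0, 1, 2, 3, 2, 3, 4 repeats G(0)..G(8) = 0, 1, 0, 1, 2, 3, 2, 3, 4.
For k >= max(S) = 9, G(k) is determined by the previous 9 values G(k-9)..G(k-1); a window of 9 consecutive values has recurred shifted by 12, so by induction G(k + 12) = G(k) for all k >= 0: the sequence is periodic from the start with period 12.
One period: G(0..11) = 0, 1, 0, 1, 2, 3, 2, 3, 4, 5, 4, 5.
43 mod 12 = 7, so G(43) = G(7) = 3.

3


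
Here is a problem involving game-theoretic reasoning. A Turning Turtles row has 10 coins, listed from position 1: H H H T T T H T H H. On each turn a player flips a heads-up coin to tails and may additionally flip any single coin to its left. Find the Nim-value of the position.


Coins: H H H T T T H T H H
Key fact: a single head at position k behaves exactly like a Nim heap of size k (turning it to T and optionally flipping a coin at j < k corresponds to moving the heap from k to j, or to 0), and heads combine as a disjunctive sum (two heads at the same place would cancel, matching j XOR j = 0). So the Nim-value is the XOR of the 1-indexed positions of the heads.
Face-up positions (1-indexed): [1, 2, 3, 7, 9, 10]
XOR 0 with 1: 0 XOR 1 = 1
XOR 1 with 2: 1 XOR 2 = 3
XOR 3 with 3: 3 XOR 3 = 0
XOR 0 with 7: 0 XOR 7 = 7
XOR 7 with 9: 7 XOR 9 = 14
XOR 14 with 10: 14 XOR 10 = 4
Nim-value = 4

4


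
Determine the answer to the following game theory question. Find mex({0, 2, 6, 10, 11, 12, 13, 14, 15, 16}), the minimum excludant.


Set = {0, 2, 6, 10, 11, 12, 13, 14, 15, 16}
0 is in the set.
1 is NOT in the set. This is the mex.
mex = 1

1


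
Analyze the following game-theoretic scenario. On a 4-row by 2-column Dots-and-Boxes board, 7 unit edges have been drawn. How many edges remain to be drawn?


Grid: 4 x 2 boxes, i.e. 5 rows and 3 columns of dots.
Horizontal edges: (rows + 1) * cols = 5 * 2 = 10
Vertical edges: rows * (cols + 1) = 4 * 3 = 12
Total edges: 10 + 12 = 22
Edges drawn: 7
Remaining: 22 - 7 = 15

15


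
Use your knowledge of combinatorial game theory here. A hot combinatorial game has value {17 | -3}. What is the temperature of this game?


The game is {17 | -3}, a switch {a | b} with numbers a > b.
Cooling {a | b} by t gives {a - t | b + t}, which stops being hot when a - t = b + t, i.e. at t = (a - b)/2. So the temperature of a switch is (a - b)/2.
Temperature = (Left option - Right option) / 2
= (17 - (-3)) / 2
= 20 / 2
= 10

10


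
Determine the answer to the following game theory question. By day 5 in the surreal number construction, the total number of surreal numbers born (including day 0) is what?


Day 0: {|} = 0 is born. Count = 1.
Day n: the number of surreal numbers born by day n is 2^(n+1) - 1.
By day 0: 2^1 - 1 = 1
By day 1: 2^2 - 1 = 3
By day 2: 2^3 - 1 = 7
By day 3: 2^4 - 1 = 15
By day 4: 2^5 - 1 = 31
By day 5: 2^6 - 1 = 63
By day 5: 63 surreal numbers.

63


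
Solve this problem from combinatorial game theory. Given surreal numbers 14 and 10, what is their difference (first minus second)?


x = 14, y = 10
x - y = 14 - 10 = 4

4


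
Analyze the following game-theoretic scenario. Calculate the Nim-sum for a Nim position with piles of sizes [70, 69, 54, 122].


We need the XOR (exclusive or) of all pile sizes.
After XOR-ing pile 1 (size 70): 0 XOR 70 = 70
After XOR-ing pile 2 (size 69): 70 XOR 69 = 3
After XOR-ing pile 3 (size 54): 3 XOR 54 = 53
After XOR-ing pile 4 (size 122): 53 XOR 122 = 79
The Nim-value of this position is 79.

79


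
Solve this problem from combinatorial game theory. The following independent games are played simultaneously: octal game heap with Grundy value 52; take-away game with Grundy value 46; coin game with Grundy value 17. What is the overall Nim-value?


By the Sprague-Grundy theorem, the Grundy value of a sum of games is the XOR of individual Grundy values.
octal game heap: Grundy value = 52. Running XOR: 0 XOR 52 = 52
take-away game: Grundy value = 46. Running XOR: 52 XOR 46 = 26
coin game: Grundy value = 17. Running XOR: 26 XOR 17 = 11
The combined Grundy value is 11.

11


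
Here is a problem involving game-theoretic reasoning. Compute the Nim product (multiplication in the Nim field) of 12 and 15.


Nim multiplication is bilinear over XOR: (u XOR v) * w = (u*w) XOR (v*w).
So we split each operand into its bit components and XOR the pairwise Nim products.
12 = 4 + 8 (as XOR of powers of 2).
15 = 1 + 2 + 4 + 8 (as XOR of powers of 2).
Using the standard Nim-product table on single bits:
  2*2 = 3,   2*4 = 8,   2*8 = 12,
  4*4 = 6,   4*8 = 11,  8*8 = 13,
and  1*x = x (identity), k*l = l*k (commutative).
Pairwise Nim products:
  4 * 1 = 4
  4 * 2 = 8
  4 * 4 = 6
  4 * 8 = 11
  8 * 1 = 8
  8 * 2 = 12
  8 * 4 = 11
  8 * 8 = 13
XOR them: 4 XOR 8 XOR 6 XOR 11 XOR 8 XOR 12 XOR 11 XOR 13 = 3.
Result: 12 * 15 = 3 (in Nim).

3


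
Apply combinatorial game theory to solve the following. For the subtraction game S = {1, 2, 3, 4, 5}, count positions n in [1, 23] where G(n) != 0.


Subtraction set S = {1, 2, 3, 4, 5}, so G(n) = n mod 6.
G(n) = 0 when n is a multiple of 6.
Multiples of 6 in [1, 23]: 3
N-positions (nonzero Grundy) = 23 - 3 = 20

20


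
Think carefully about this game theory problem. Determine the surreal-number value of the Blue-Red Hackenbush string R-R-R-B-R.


Edges (from ground): R-R-R-B-R
By Berlekamp's sign-expansion rule, a Blue-Red Hackenbush stalk has the value of the surreal number whose sign sequence is the edge sequence with B -> + and R -> -.
Sign sequence: ---+-
Trace the sign expansion in the surreal number tree, starting from 0:
Edge 1: R (sign -) -> bounds (-inf, 0), value = -1
Edge 2: R (sign -) -> bounds (-inf, -1), value = -2
Edge 3: R (sign -) -> bounds (-inf, -2), value = -3
Edge 4: B (sign +) -> bounds (-3, -2), value = -5/2
Edge 5: R (sign -) -> bounds (-3, -5/2), value = -11/4
Game value = -11/4

-11/4


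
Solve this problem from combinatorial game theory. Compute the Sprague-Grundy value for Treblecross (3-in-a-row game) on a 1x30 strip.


Treblecross: place X on empty cells; 3-in-a-row wins.
Playing within two cells of an existing X lets the opponent win at once, so sensible play treats the cells i-2..i+2 around each X as dead. The player left with no safe cell loses, so this is a normal-play take-away game on strips of safe cells.
Placing X at cell i (0-indexed) of a strip of k safe cells leaves independent strips of sizes max(0, i-2) and max(0, k-i-3). Hence G(k) = mex{ G(max(0,i-2)) XOR G(max(0,k-i-3)) : 0 <= i < k }, with G(0) = 0.
G(1): splits (0,0):0^0=0 -> mex({0}) = 1
G(2): splits (0,0):0^0=0 -> mex({0}) = 1
G(3): splits (0,0):0^0=0 -> mex({0}) = 1
G(4): splits (0,1):0^1=1 (0,0):0^0=0 -> mex({0, 1}) = 2
G(5): splits (0,2):0^1=1 (0,1):0^1=1 (0,0):0^0=0 -> mex({0, 1}) = 2
G(6) = mex({1}) = 0
G(7) = mex({0, 1, 2}) = 3
G(8) = mex({0, 1, 2}) = 3
G(9) = mex({0, 2}) = 1
G(10) = mex({0, 2, 3}) = 1
G(11) = mex({0, 3}) = 1
G(12) = mex({1, 3}) = 0
G(13) = mex({0, 1, 2, 3}) = 4
G(14) = mex({0, 1, 2}) = 3
G(15) = mex({0, 1, 2}) = 3
G(16) = mex({0, 1, 2, 4}) = 3
G(17) = mex({0, 1, 3, 4}) = 2
G(18) = mex({0, 1, 3, 4}) = 2
G(19) = mex({0, 1, 3, 5}) = 2
G(20) = mex({0, 1, 2, 3, 5}) = 4
G(21) = mex({0, 1, 2, 3, 5}) = 4
G(22) = mex({1, 2, 6}) = 0
G(23) = mex({0, 1, 2, 3, 4, 6}) = 5
G(24) = mex({0, 1, 2, 3, 4}) = 5
G(25) = mex({0, 1, 3, 4, 7}) = 2
G(26) = mex({0, 1, 3, 4, 5, 7}) = 2
G(27) = mex({0, 1, 3, 5}) = 2
G(28) = mex({0, 1, 2, 5}) = 3
G(29) = mex({0, 1, 2, 4, 5, 6}) = 3
G(30) = mex({1, 2, 4, 6}) = 0
Therefore G(30) = 0.

0


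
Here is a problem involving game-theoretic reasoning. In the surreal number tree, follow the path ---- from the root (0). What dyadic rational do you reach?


Sign expansion: ----
Rule: track bounds (lo, hi), initially (-inf, +inf). On '+', the current value becomes lo and we move to the simplest number in (value, hi): value + 1 if hi = +inf, otherwise the midpoint (value + hi)/2. On '-', the current value becomes hi and we move to value - 1 if lo = -inf, otherwise the midpoint (lo + value)/2.
Start at 0.
Step 1: sign = -, move left. Bounds: (-inf, 0). Value = -1
Step 2: sign = -, move left. Bounds: (-inf, -1). Value = -2
Step 3: sign = -, move left. Bounds: (-inf, -2). Value = -3
Step 4: sign = -, move left. Bounds: (-inf, -3). Value = -4
The surreal number with sign expansion ---- is -4.

-4


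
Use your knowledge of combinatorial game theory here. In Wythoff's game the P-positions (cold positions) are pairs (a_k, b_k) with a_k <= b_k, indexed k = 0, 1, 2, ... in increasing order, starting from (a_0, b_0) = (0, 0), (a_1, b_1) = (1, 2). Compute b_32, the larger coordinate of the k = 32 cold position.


By Wythoff's theorem, a_k = floor(k * phi) and b_k = floor(k * phi^2) = a_k + k, where phi = (1 + sqrt(5))/2 is the golden ratio.
phi = (1 + sqrt(5))/2 = 1.618034
phi^2 = phi + 1 = 2.618034
k = 32
k * phi^2 = 32 * 2.618034 = 83.777088
b_32 = floor(k * phi^2) = 83 (check: a_32 + k = 51 + 32 = 83)

83


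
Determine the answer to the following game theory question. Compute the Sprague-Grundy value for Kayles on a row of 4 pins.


Kayles: a move removes 1 or 2 adjacent pins from a contiguous row.
Removing pins from a row of k leaves two independent rows (a, b) with a + b = k - 1 (one pin) or a + b = k - 2 (two pins); an end removal gives a = 0.
By Sprague-Grundy, G(k) = mex{ G(a) XOR G(b) } over all these splits. G(0) = 0.
G(1): splits (0,0):0^0=0 -> mex({0}) = 1
G(2): splits (0,1):0^1=1 (0,0):0^0=0 -> mex({0, 1}) = 2
G(3): splits (0,2):0^2=2 (1,1):1^1=0 (0,1):0^1=1 -> mex({0, 1, 2}) = 3
G(4): splits (0,3):0^3=3 (1,2):1^2=3 (0,2):0^2=2 (1,1):1^1=0 -> mex({0, 2, 3}) = 1
Therefore G(4) = 1.

1


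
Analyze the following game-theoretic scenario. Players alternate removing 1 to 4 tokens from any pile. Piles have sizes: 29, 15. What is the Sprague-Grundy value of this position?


Subtraction set: {1, 2, 3, 4}
For this subtraction set, G(n) = n mod 5 (period = max + 1 = 5).
Pile 1 (size 29): G(29) = 29 mod 5 = 4
Pile 2 (size 15): G(15) = 15 mod 5 = 0
Total Grundy value = XOR of all: 4 XOR 0 = 4

4


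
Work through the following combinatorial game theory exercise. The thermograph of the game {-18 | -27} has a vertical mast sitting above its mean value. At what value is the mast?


Game = {-18 | -27}, a switch {a | b} with numbers a > b.
Its thermograph has left wall a - t and right wall b + t, which meet at t = (a - b)/2, where both equal (a + b)/2. So the mast (mean value) is at (a + b)/2.
Mean = (-18 + (-27))/2 = -45/2 = -45/2

-45/2


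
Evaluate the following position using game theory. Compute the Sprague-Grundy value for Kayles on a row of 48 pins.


Kayles: a move removes 1 or 2 adjacent pins from a contiguous row.
Removing pins from a row of k leaves two independent rows (a, b) with a + b = k - 1 (one pin) or a + b = k - 2 (two pins); an end removal gives a = 0.
By Sprague-Grundy, G(k) = mex{ G(a) XOR G(b) } over all these splits. G(0) = 0.
G(1): splits (0,0):0^0=0 -> mex({0}) = 1
G(2): splits (0,1):0^1=1 (0,0):0^0=0 -> mex({0, 1}) = 2
G(3): splits (0,2):0^2=2 (1,1):1^1=0 (0,1):0^1=1 -> mex({0, 1, 2}) = 3
G(4): splits (0,3):0^3=3 (1,2):1^2=3 (0,2):0^2=2 (1,1):1^1=0 -> mex({0, 2, 3}) = 1
G(5): splits (0,4):0^1=1 (1,3):1^3=2 (2,2):2^2=0 (0,3):0^3=3 (1,2):1^2=3 -> mex({0, 1, 2, 3}) = 4
G(6) = mex({0, 1, 2, 4}) = 3
G(7) = mex({0, 1, 3, 4, 5}) = 2
G(8) = mex({0, 2, 3, 5, 6}) = 1
G(9) = mex({0, 1, 2, 3, 6, 7}) = 4
G(10) = mex({0, 1, 3, 4, 5, 7}) = 2
G(11) = mex({0, 1, 2, 3, 4, 5}) = 6
G(12) = mex({0, 1, 2, 3, 5, 6, 7}) = 4
G(13) = mex({0, 2, 3, 4, 6, 7}) = 1
G(14) = mex({0, 1, 4, 5, 6, 7}) = 2
G(15) = mex({0, 1, 2, 3, 4, 5, 6}) = 7
G(16) = mex({0, 2, 3, 5, 6, 7}) = 1
G(17) = mex({0, 1, 2, 3, 5, 6, 7}) = 4
G(18) = mex({0, 1, 2, 4, 5, 6}) = 3
G(19) = mex({0, 1, 3, 4, 5, 7}) = 2
G(20) = mex({0, 2, 3, 4, 5, 6, 7}) = 1
G(21) = mex({0, 1, 2, 3, 5, 6, 7}) = 4
G(22) = mex({0, 1, 2, 3, 4, 5, 7}) = 6
G(23) = mex({0, 1, 2, 3, 4, 5, 6}) = 7
G(24) = mex({0, 1, 2, 3, 5, 6, 7}) = 4
G(25) = mex({0, 2, 3, 4, 6, 7}) = 1
G(26) = mex({0, 1, 3, 4, 5, 6, 7}) = 2
G(27) = mex({0, 1, 2, 3, 4, 5, 6, 7}) = 8
G(28) = mex({0, 1, 2, 3, 4, 6, 7, 8}) = 5
G(29) = mex({0, 1, 2, 3, 5, 6, 7, 8, 9}) = 4
G(30) = mex({0, 1, 2, 3, 4, 5, 6, 9, 10}) = 7
G(31) = mex({0, 1, 3, 4, 5, 7, 10, 11}) = 2
G(32) = mex({0, 2, 3, 4, 5, 6, 7, 9, 11}) = 1
G(33) = mex({0, 1, 2, 3, 4, 5, 6, 7, 9, 12}) = 8
G(34) = mex({0, 1, 2, 3, 4, 5, 7, 8, 11, 12}) = 6
G(35) = mex({0, 1, 2, 3, 4, 5, 6, 8, 9, 10, 11}) = 7
G(36) = mex({0, 1, 2, 3, 5, 6, 7, 9, 10}) = 4
G(37) = mex({0, 2, 3, 4, 6, 7, 9, 10, 11, 12}) = 1
G(38) = mex({0, 1, 3, 4, 5, 6, 7, 9, 10, 11, 12}) = 2
G(39) = mex({0, 1, 2, 4, 5, 6, 7, 9, 10, 12, 14}) = 3
G(40) = mex({0, 2, 3, 4, 6, 7, 11, 12, 14}) = 1
G(41) = mex({0, 1, 2, 3, 5, 6, 7, 9, 10, 11, 12}) = 4
G(42) = mex({0, 1, 2, 3, 4, 5, 6, 9, 10}) = 7
G(43) = mex({0, 1, 3, 4, 5, 7, 9, 10, 12, 15}) = 2
G(44) = mex({0, 2, 3, 4, 5, 6, 7, 9, 10, 12, 15}) = 1
G(45) = mex({0, 1, 2, 3, 4, 5, 6, 7, 9, 10, 12, 14}) = 8
G(46) = mex({0, 1, 3, 4, 5, 7, 8, 11, 12, 14}) = 2
G(47) = mex({0, 1, 2, 3, 4, 5, 6, 8, 9, 10, 11, 12}) = 7
G(48) = mex({0, 1, 2, 3, 5, 6, 7, 9, 10}) = 4
Therefore G(48) = 4.

4


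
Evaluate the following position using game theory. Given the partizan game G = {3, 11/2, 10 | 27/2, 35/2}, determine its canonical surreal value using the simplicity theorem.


Left options: {3, 11/2, 10}, max = 10
Right options: {27/2, 35/2}, min = 27/2
All options are numbers and max(Left) < min(Right), so by the simplicity theorem the value is the simplest (earliest-born) number strictly between 10 and 27/2.
Integers 11 through 13 all lie strictly between 10 and 27/2.
Among integers, the simplest (lowest birthday = smallest |n|; 0 is born on day 0, +-n on day n) is 11.
No non-integer in the interval can be simpler: if x is a non-integer in the interval, then floor(x) or ceil(x) also lies in the interval (the interval contains an integer), and both are proper prefixes of x's sign expansion, i.e. born earlier. So the game value is 11.
Game value = 11

11


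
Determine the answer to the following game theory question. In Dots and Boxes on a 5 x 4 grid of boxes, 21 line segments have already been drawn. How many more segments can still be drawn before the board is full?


Grid: 5 x 4 boxes, i.e. 6 rows and 5 columns of dots.
Horizontal edges: (rows + 1) * cols = 6 * 4 = 24
Vertical edges: rows * (cols + 1) = 5 * 5 = 25
Total edges: 24 + 25 = 49
Edges drawn: 21
Remaining: 49 - 21 = 28

28


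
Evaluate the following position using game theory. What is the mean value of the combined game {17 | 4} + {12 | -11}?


G1 = {17 | 4}, G2 = {12 | -11}
Each is a switch {a | b} with numbers a > b; its mean value is (a + b)/2, and mean value is additive over game sums: m(G1 + G2) = m(G1) + m(G2).
Mean of G1 = (17 + (4))/2 = 21/2 = 21/2
Mean of G2 = (12 + (-11))/2 = 1/2 = 1/2
Mean of G1 + G2 = 21/2 + 1/2 = 11

11


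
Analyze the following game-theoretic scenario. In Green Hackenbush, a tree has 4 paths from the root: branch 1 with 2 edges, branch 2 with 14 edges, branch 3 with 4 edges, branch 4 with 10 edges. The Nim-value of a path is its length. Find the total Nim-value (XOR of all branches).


The tree has 4 branches from the ground vertex.
In Green Hackenbush, the Nim-value of a simple path of length k is k.
Branch 1: length 2, Nim-value = 2
Branch 2: length 14, Nim-value = 14
Branch 3: length 4, Nim-value = 4
Branch 4: length 10, Nim-value = 10
Total Nim-value = XOR of all branch values:
0 XOR 2 = 2
2 XOR 14 = 12
12 XOR 4 = 8
8 XOR 10 = 2
Nim-value of the tree = 2

2


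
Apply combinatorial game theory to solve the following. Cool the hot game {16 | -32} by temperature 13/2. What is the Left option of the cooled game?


Original game: {16 | -32} (a switch {a | b} with a > b).
Cooling by t (for t below the temperature (a - b)/2 = 24) taxes each move by t: {a | b} cooled by t is {a - t | b + t}.
Cooling amount: t = 13/2
Cooled Left option: 16 - 13/2 = 19/2
Cooled Right option: -32 + 13/2 = -51/2
Cooled game: {19/2 | -51/2}
Left option = 19/2

19/2


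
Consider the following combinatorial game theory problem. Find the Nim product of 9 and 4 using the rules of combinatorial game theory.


Nim multiplication is bilinear over XOR: (u XOR v) * w = (u*w) XOR (v*w).
So we split each operand into its bit components and XOR the pairwise Nim products.
9 = 1 + 8 (as XOR of powers of 2).
4 = 4 (as XOR of powers of 2).
Using the standard Nim-product table on single bits:
  2*2 = 3,   2*4 = 8,   2*8 = 12,
  4*4 = 6,   4*8 = 11,  8*8 = 13,
and  1*x = x (identity), k*l = l*k (commutative).
Pairwise Nim products:
  1 * 4 = 4
  8 * 4 = 11
XOR them: 4 XOR 11 = 15.
Result: 9 * 4 = 15 (in Nim).

15


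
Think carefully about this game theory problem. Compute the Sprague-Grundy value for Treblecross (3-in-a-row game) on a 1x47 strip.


Treblecross: place X on empty cells; 3-in-a-row wins.
Playing within two cells of an existing X lets the opponent win at once, so sensible play treats the cells i-2..i+2 around each X as dead. The player left with no safe cell loses, so this is a normal-play take-away game on strips of safe cells.
Placing X at cell i (0-indexed) of a strip of k safe cells leaves independent strips of sizes max(0, i-2) and max(0, k-i-3). Hence G(k) = mex{ G(max(0,i-2)) XOR G(max(0,k-i-3)) : 0 <= i < k }, with G(0) = 0.
G(1): splits (0,0):0^0=0 -> mex({0}) = 1
G(2): splits (0,0):0^0=0 -> mex({0}) = 1
G(3): splits (0,0):0^0=0 -> mex({0}) = 1
G(4): splits (0,1):0^1=1 (0,0):0^0=0 -> mex({0, 1}) = 2
G(5): splits (0,2):0^1=1 (0,1):0^1=1 (0,0):0^0=0 -> mex({0, 1}) = 2
G(6) = mex({1}) = 0
G(7) = mex({0, 1, 2}) = 3
G(8) = mex({0, 1, 2}) = 3
G(9) = mex({0, 2}) = 1
G(10) = mex({0, 2, 3}) = 1
G(11) = mex({0, 3}) = 1
G(12) = mex({1, 3}) = 0
G(13) = mex({0, 1, 2, 3}) = 4
G(14) = mex({0, 1, 2}) = 3
G(15) = mex({0, 1, 2}) = 3
G(16) = mex({0, 1, 2, 4}) = 3
G(17) = mex({0, 1, 3, 4}) = 2
G(18) = mex({0, 1, 3, 4}) = 2
G(19) = mex({0, 1, 3, 5}) = 2
G(20) = mex({0, 1, 2, 3, 5}) = 4
G(21) = mex({0, 1, 2, 3, 5}) = 4
G(22) = mex({1, 2, 6}) = 0
G(23) = mex({0, 1, 2, 3, 4, 6}) = 5
G(24) = mex({0, 1, 2, 3, 4}) = 5
G(25) = mex({0, 1, 3, 4, 7}) = 2
G(26) = mex({0, 1, 3, 4, 5, 7}) = 2
G(27) = mex({0, 1, 3, 5}) = 2
G(28) = mex({0, 1, 2, 5}) = 3
G(29) = mex({0, 1, 2, 4, 5, 6}) = 3
G(30) = mex({1, 2, 4, 6}) = 0
G(31) = mex({0, 1, 2, 3, 4, 6}) = 5
G(32) = mex({1, 2, 3, 4, 7}) = 0
G(33) = mex({0, 3, 7}) = 1
G(34) = mex({0, 2, 3, 5, 7}) = 1
G(35) = mex({0, 2, 3, 5, 6}) = 1
G(36) = mex({0, 1, 2, 5, 6}) = 3
G(37) = mex({0, 1, 2, 4, 5, 6}) = 3
G(38) = mex({0, 1, 2, 4}) = 3
G(39) = mex({0, 1, 2, 3, 4, 7}) = 5
G(40) = mex({0, 1, 2, 3, 4, 5, 7}) = 6
G(41) = mex({0, 1, 2, 3, 5, 7}) = 4
G(42) = mex({0, 1, 2, 3, 5, 6, 7}) = 4
G(43) = mex({0, 2, 3, 5, 6}) = 1
G(44) = mex({1, 2, 3, 4, 5, 6}) = 0
G(45) = mex({0, 1, 2, 3, 4, 6, 7}) = 5
G(46) = mex({0, 1, 2, 3, 4, 7}) = 5
G(47) = mex({0, 1, 2, 3, 4, 5, 7}) = 6
Therefore G(47) = 6.

6


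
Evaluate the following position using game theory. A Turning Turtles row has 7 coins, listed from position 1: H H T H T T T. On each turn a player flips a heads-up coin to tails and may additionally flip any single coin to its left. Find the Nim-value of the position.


Coins: H H T H T T T
Key fact: a single head at position k behaves exactly like a Nim heap of size k (turning it to T and optionally flipping a coin at j < k corresponds to moving the heap from k to j, or to 0), and heads combine as a disjunctive sum (two heads at the same place would cancel, matching j XOR j = 0). So the Nim-value is the XOR of the 1-indexed positions of the heads.
Face-up positions (1-indexed): [1, 2, 4]
XOR 0 with 1: 0 XOR 1 = 1
XOR 1 with 2: 1 XOR 2 = 3
XOR 3 with 4: 3 XOR 4 = 7
Nim-value = 7

7


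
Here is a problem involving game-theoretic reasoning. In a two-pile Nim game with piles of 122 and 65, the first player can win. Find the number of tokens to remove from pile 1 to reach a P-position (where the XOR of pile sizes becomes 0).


Piles: 122 and 65
Current XOR: 122 XOR 65 = 59 (non-zero, so this is an N-position).
To make the XOR zero, we need to find a move that balances the piles.
For pile 1 (size 122): target = 122 XOR 59 = 65
We reduce pile 1 from 122 to 65.
Tokens removed: 122 - 65 = 57
Verification: 65 XOR 65 = 0

57


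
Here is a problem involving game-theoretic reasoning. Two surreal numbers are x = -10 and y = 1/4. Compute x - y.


x = -10, y = 1/4
Converting to common denominator: 4
x = -40/4, y = 1/4
x - y = -10 - 1/4 = -41/4

-41/4


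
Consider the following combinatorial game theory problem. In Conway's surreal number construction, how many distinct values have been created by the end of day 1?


Day 0: {|} = 0 is born. Count = 1.
Day n: the number of surreal numbers born by day n is 2^(n+1) - 1.
By day 0: 2^1 - 1 = 1
By day 1: 2^2 - 1 = 3
By day 1: 3 surreal numbers.

3


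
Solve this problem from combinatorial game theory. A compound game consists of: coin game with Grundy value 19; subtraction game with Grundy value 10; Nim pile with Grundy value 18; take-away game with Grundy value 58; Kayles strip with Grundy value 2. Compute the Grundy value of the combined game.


By the Sprague-Grundy theorem, the Grundy value of a sum of games is the XOR of individual Grundy values.
coin game: Grundy value = 19. Running XOR: 0 XOR 19 = 19
subtraction game: Grundy value = 10. Running XOR: 19 XOR 10 = 25
Nim pile: Grundy value = 18. Running XOR: 25 XOR 18 = 11
take-away game: Grundy value = 58. Running XOR: 11 XOR 58 = 49
Kayles strip: Grundy value = 2. Running XOR: 49 XOR 2 = 51
The combined Grundy value is 51.

51


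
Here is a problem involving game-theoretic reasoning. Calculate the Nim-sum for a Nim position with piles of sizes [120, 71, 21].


We need the XOR (exclusive or) of all pile sizes.
After XOR-ing pile 1 (size 120): 0 XOR 120 = 120
After XOR-ing pile 2 (size 71): 120 XOR 71 = 63
After XOR-ing pile 3 (size 21): 63 XOR 21 = 42
The Nim-value of this position is 42.

42


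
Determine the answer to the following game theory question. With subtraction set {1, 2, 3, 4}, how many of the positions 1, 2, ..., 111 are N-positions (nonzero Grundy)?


Subtraction set S = {1, 2, 3, 4}, so G(n) = n mod 5.
G(n) = 0 when n is a multiple of 5.
Multiples of 5 in [1, 111]: 22
N-positions (nonzero Grundy) = 111 - 22 = 89

89


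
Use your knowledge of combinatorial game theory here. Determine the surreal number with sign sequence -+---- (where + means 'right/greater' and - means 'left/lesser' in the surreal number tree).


Sign expansion: -+----
Rule: track bounds (lo, hi), initially (-inf, +inf). On '+', the current value becomes lo and we move to the simplest number in (value, hi): value + 1 if hi = +inf, otherwise the midpoint (value + hi)/2. On '-', the current value becomes hi and we move to value - 1 if lo = -inf, otherwise the midpoint (lo + value)/2.
Start at 0.
Step 1: sign = -, move left. Bounds: (-inf, 0). Value = -1
Step 2: sign = +, move right. Bounds: (-1, 0). Value = -1/2
Step 3: sign = -, move left. Bounds: (-1, -1/2). Value = -3/4
Step 4: sign = -, move left. Bounds: (-1, -3/4). Value = -7/8
Step 5: sign = -, move left. Bounds: (-1, -7/8). Value = -15/16
Step 6: sign = -, move left. Bounds: (-1, -15/16). Value = -31/32
The surreal number with sign expansion -+---- is -31/32.

-31/32


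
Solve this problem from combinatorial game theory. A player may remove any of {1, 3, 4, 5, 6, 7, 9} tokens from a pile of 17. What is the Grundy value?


The subtraction set is S = {1, 3, 4, 5, 6, 7, 9}.
G(k) = mex{ G(k - s) : s in S, s <= k }. We compute iteratively: G(0) = 0.
G(1) = mex({0}) = 1
G(2) = mex({1}) = 0
G(3) = mex({0}) = 1
G(4) = mex({0, 1}) = 2
G(5) = mex({0, 1, 2}) = 3
G(6) = mex({0, 1, 3}) = 2
G(7) = mex({0, 1, 2}) = 3
G(8) = mex({0, 1, 2, 3}) = 4
G(9) = mex({0, 1, 2, 3, 4}) = 5
G(10) = mex({1, 2, 3, 5}) = 0
G(11) = mex({0, 2, 3, 4}) = 1
G(12) = mex({1, 2, 3, 4, 5}) = 0
G(13) = mex({0, 2, 3, 4, 5}) = 1
G(14) = mex({0, 1, 3, 4, 5}) = 2
G(15) = mex({0, 1, 2, 4, 5}) = 3
G(16) = mex({0, 1, 3, 5}) = 2
G(17) = mex({0, 1, 2, 4}) = 3
Therefore G(17) = 3.

3


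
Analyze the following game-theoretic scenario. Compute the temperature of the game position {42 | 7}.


The game is {42 | 7}, a switch {a | b} with numbers a > b.
Cooling {a | b} by t gives {a - t | b + t}, which stops being hot when a - t = b + t, i.e. at t = (a - b)/2. So the temperature of a switch is (a - b)/2.
Temperature = (Left option - Right option) / 2
= (42 - (7)) / 2
= 35 / 2
= 35/2

35/2


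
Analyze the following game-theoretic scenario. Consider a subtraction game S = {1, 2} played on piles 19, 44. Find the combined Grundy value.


Subtraction set: {1, 2}
For this subtraction set, G(n) = n mod 3 (period = max + 1 = 3).
Pile 1 (size 19): G(19) = 19 mod 3 = 1
Pile 2 (size 44): G(44) = 44 mod 3 = 2
Total Grundy value = XOR of all: 1 XOR 2 = 3

3


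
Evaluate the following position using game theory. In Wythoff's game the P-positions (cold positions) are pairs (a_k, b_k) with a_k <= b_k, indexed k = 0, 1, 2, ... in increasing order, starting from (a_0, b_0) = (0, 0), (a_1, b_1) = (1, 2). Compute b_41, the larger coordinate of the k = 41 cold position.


By Wythoff's theorem, a_k = floor(k * phi) and b_k = floor(k * phi^2) = a_k + k, where phi = (1 + sqrt(5))/2 is the golden ratio.
phi = (1 + sqrt(5))/2 = 1.618034
phi^2 = phi + 1 = 2.618034
k = 41
k * phi^2 = 41 * 2.618034 = 107.339394
b_41 = floor(k * phi^2) = 107 (check: a_41 + k = 66 + 41 = 107)

107


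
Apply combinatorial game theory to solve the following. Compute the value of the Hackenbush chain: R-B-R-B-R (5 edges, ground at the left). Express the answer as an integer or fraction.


Edges (from ground): R-B-R-B-R
By Berlekamp's sign-expansion rule, a Blue-Red Hackenbush stalk has the value of the surreal number whose sign sequence is the edge sequence with B -> + and R -> -.
Sign sequence: -+-+-
Trace the sign expansion in the surreal number tree, starting from 0:
Edge 1: R (sign -) -> bounds (-inf, 0), value = -1
Edge 2: B (sign +) -> bounds (-1, 0), value = -1/2
Edge 3: R (sign -) -> bounds (-1, -1/2), value = -3/4
Edge 4: B (sign +) -> bounds (-3/4, -1/2), value = -5/8
Edge 5: R (sign -) -> bounds (-3/4, -5/8), value = -11/16
Game value = -11/16

-11/16


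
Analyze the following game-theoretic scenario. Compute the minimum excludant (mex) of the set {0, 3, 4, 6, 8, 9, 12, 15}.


Set = {0, 3, 4, 6, 8, 9, 12, 15}
0 is in the set.
1 is NOT in the set. This is the mex.
mex = 1

1


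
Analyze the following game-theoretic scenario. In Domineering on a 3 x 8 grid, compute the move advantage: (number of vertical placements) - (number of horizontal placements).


Board is 3 x 8 (rows x cols).
Left (vertical) placements: (rows-1) * cols = 2 * 8 = 16
Right (horizontal) placements: rows * (cols-1) = 3 * 7 = 21
Advantage = Left - Right = 16 - 21 = -5

-5


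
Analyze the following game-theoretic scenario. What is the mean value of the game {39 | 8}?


Game = {39 | 8}, a switch {a | b} with numbers a > b.
Its thermograph has left wall a - t and right wall b + t, which meet at t = (a - b)/2, where both equal (a + b)/2. So the mast (mean value) is at (a + b)/2.
Mean = (39 + (8))/2 = 47/2 = 47/2

47/2


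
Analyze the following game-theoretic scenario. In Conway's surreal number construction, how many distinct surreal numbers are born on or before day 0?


Day 0: {|} = 0 is born. Count = 1.
Day n: the number of surreal numbers born by day n is 2^(n+1) - 1.
By day 0: 2^1 - 1 = 1
By day 0: 1 surreal numbers.

1


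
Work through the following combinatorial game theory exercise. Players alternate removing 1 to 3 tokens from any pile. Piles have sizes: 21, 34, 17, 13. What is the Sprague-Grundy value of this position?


Subtraction set: {1, 2, 3}
For this subtraction set, G(n) = n mod 4 (period = max + 1 = 4).
Pile 1 (size 21): G(21) = 21 mod 4 = 1
Pile 2 (size 34): G(34) = 34 mod 4 = 2
Pile 3 (size 17): G(17) = 17 mod 4 = 1
Pile 4 (size 13): G(13) = 13 mod 4 = 1
Total Grundy value = XOR of all: 1 XOR 2 XOR 1 XOR 1 = 3

3


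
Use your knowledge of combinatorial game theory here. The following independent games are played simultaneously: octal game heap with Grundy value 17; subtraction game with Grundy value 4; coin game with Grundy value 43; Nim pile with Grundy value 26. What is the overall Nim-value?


By the Sprague-Grundy theorem, the Grundy value of a sum of games is the XOR of individual Grundy values.
octal game heap: Grundy value = 17. Running XOR: 0 XOR 17 = 17
subtraction game: Grundy value = 4. Running XOR: 17 XOR 4 = 21
coin game: Grundy value = 43. Running XOR: 21 XOR 43 = 62
Nim pile: Grundy value = 26. Running XOR: 62 XOR 26 = 36
The combined Grundy value is 36.

36


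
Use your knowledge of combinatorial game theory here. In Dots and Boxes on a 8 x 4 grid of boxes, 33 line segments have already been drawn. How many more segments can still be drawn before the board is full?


Grid: 8 x 4 boxes, i.e. 9 rows and 5 columns of dots.
Horizontal edges: (rows + 1) * cols = 9 * 4 = 36
Vertical edges: rows * (cols + 1) = 8 * 5 = 40
Total edges: 36 + 40 = 76
Edges drawn: 33
Remaining: 76 - 33 = 43

43


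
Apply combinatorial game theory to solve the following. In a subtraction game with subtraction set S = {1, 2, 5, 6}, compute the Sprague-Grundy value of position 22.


The subtraction set is S = {1, 2, 5, 6}.
G(k) = mex{ G(k - s) : s in S, s <= k }. We compute iteratively: G(0) = 0.
G(1) = mex({0}) = 1
G(2) = mex({0, 1}) = 2
G(3) = mex({1, 2}) = 0
G(4) = mex({0, 2}) = 1
G(5) = mex({0, 1}) = 2
G(6) = mex({0, 1, 2}) = 3
G(7) = mex({1, 2, 3}) = 0
G(8) = mex({0, 2, 3}) = 1
G(9) = mex({0, 1}) = 2
G(10) = mex({1, 2}) = 0
G(11) = mex({0, 2, 3}) = 1
G(12) = mex({0, 1, 3}) = 2
Observe that G(7)..G(12) = 0, 1, 2, 0, 1, 2 repeats G(0)..G(5) = 0, 1, 2, 0, 1, 2.
For k >= max(S) = 6, G(k) is determined by the previous 6 values G(k-6)..G(k-1); a window of 6 consecutive values has recurred shifted by 7, so by induction G(k + 7) = G(k) for all k >= 0: the sequence is periodic from the start with period 7.
One period: G(0..6) = 0, 1, 2, 0, 1, 2, 3.
22 mod 7 = 1, so G(22) = G(1) = 1.

1


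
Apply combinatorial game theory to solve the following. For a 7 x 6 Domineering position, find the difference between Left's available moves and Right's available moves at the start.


Board is 7 x 6 (rows x cols).
Left (vertical) placements: (rows-1) * cols = 6 * 6 = 36
Right (horizontal) placements: rows * (cols-1) = 7 * 5 = 35
Advantage = Left - Right = 36 - 35 = 1

1


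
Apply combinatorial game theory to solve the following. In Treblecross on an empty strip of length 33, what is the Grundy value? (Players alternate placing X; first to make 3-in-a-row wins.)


Treblecross: place X on empty cells; 3-in-a-row wins.
Playing within two cells of an existing X lets the opponent win at once, so sensible play treats the cells i-2..i+2 around each X as dead. The player left with no safe cell loses, so this is a normal-play take-away game on strips of safe cells.
Placing X at cell i (0-indexed) of a strip of k safe cells leaves independent strips of sizes max(0, i-2) and max(0, k-i-3). Hence G(k) = mex{ G(max(0,i-2)) XOR G(max(0,k-i-3)) : 0 <= i < k }, with G(0) = 0.
G(1): splits (0,0):0^0=0 -> mex({0}) = 1
G(2): splits (0,0):0^0=0 -> mex({0}) = 1
G(3): splits (0,0):0^0=0 -> mex({0}) = 1
G(4): splits (0,1):0^1=1 (0,0):0^0=0 -> mex({0, 1}) = 2
G(5): splits (0,2):0^1=1 (0,1):0^1=1 (0,0):0^0=0 -> mex({0, 1}) = 2
G(6) = mex({1}) = 0
G(7) = mex({0, 1, 2}) = 3
G(8) = mex({0, 1, 2}) = 3
G(9) = mex({0, 2}) = 1
G(10) = mex({0, 2, 3}) = 1
G(11) = mex({0, 3}) = 1
G(12) = mex({1, 3}) = 0
G(13) = mex({0, 1, 2, 3}) = 4
G(14) = mex({0, 1, 2}) = 3
G(15) = mex({0, 1, 2}) = 3
G(16) = mex({0, 1, 2, 4}) = 3
G(17) = mex({0, 1, 3, 4}) = 2
G(18) = mex({0, 1, 3, 4}) = 2
G(19) = mex({0, 1, 3, 5}) = 2
G(20) = mex({0, 1, 2, 3, 5}) = 4
G(21) = mex({0, 1, 2, 3, 5}) = 4
G(22) = mex({1, 2, 6}) = 0
G(23) = mex({0, 1, 2, 3, 4, 6}) = 5
G(24) = mex({0, 1, 2, 3, 4}) = 5
G(25) = mex({0, 1, 3, 4, 7}) = 2
G(26) = mex({0, 1, 3, 4, 5, 7}) = 2
G(27) = mex({0, 1, 3, 5}) = 2
G(28) = mex({0, 1, 2, 5}) = 3
G(29) = mex({0, 1, 2, 4, 5, 6}) = 3
G(30) = mex({1, 2, 4, 6}) = 0
G(31) = mex({0, 1, 2, 3, 4, 6}) = 5
G(32) = mex({1, 2, 3, 4, 7}) = 0
G(33) = mex({0, 3, 7}) = 1
Therefore G(33) = 1.

1


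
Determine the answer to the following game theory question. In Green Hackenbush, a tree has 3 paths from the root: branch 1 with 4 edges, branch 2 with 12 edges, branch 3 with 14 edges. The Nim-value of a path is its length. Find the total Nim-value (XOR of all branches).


The tree has 3 branches from the ground vertex.
In Green Hackenbush, the Nim-value of a simple path of length k is k.
Branch 1: length 4, Nim-value = 4
Branch 2: length 12, Nim-value = 12
Branch 3: length 14, Nim-value = 14
Total Nim-value = XOR of all branch values:
0 XOR 4 = 4
4 XOR 12 = 8
8 XOR 14 = 6
Nim-value of the tree = 6

6


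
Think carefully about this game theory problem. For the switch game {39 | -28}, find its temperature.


The game is {39 | -28}, a switch {a | b} with numbers a > b.
Cooling {a | b} by t gives {a - t | b + t}, which stops being hot when a - t = b + t, i.e. at t = (a - b)/2. So the temperature of a switch is (a - b)/2.
Temperature = (Left option - Right option) / 2
= (39 - (-28)) / 2
= 67 / 2
= 67/2

67/2


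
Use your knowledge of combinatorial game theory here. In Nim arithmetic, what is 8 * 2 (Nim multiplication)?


Nim multiplication is bilinear over XOR: (u XOR v) * w = (u*w) XOR (v*w).
So we split each operand into its bit components and XOR the pairwise Nim products.
8 = 8 (as XOR of powers of 2).
2 = 2 (as XOR of powers of 2).
Using the standard Nim-product table on single bits:
  2*2 = 3,   2*4 = 8,   2*8 = 12,
  4*4 = 6,   4*8 = 11,  8*8 = 13,
and  1*x = x (identity), k*l = l*k (commutative).
Pairwise Nim products:
  8 * 2 = 12
XOR them: 12 = 12.
Result: 8 * 2 = 12 (in Nim).

12


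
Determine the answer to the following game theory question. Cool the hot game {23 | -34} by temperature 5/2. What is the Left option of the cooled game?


Original game: {23 | -34} (a switch {a | b} with a > b).
Cooling by t (for t below the temperature (a - b)/2 = 57/2) taxes each move by t: {a | b} cooled by t is {a - t | b + t}.
Cooling amount: t = 5/2
Cooled Left option: 23 - 5/2 = 41/2
Cooled Right option: -34 + 5/2 = -63/2
Cooled game: {41/2 | -63/2}
Left option = 41/2

41/2


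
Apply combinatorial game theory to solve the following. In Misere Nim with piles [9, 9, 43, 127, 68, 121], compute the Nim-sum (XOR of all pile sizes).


We need the XOR (exclusive or) of all pile sizes.
After XOR-ing pile 1 (size 9): 0 XOR 9 = 9
After XOR-ing pile 2 (size 9): 9 XOR 9 = 0
After XOR-ing pile 3 (size 43): 0 XOR 43 = 43
After XOR-ing pile 4 (size 127): 43 XOR 127 = 84
After XOR-ing pile 5 (size 68): 84 XOR 68 = 16
After XOR-ing pile 6 (size 121): 16 XOR 121 = 105
The Nim-value of this position is 105.

105


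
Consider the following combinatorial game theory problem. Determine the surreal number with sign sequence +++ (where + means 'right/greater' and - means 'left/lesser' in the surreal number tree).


Sign expansion: +++
Rule: track bounds (lo, hi), initially (-inf, +inf). On '+', the current value becomes lo and we move to the simplest number in (value, hi): value + 1 if hi = +inf, otherwise the midpoint (value + hi)/2. On '-', the current value becomes hi and we move to value - 1 if lo = -inf, otherwise the midpoint (lo + value)/2.
Start at 0.
Step 1: sign = +, move right. Bounds: (0, +inf). Value = 1
Step 2: sign = +, move right. Bounds: (1, +inf). Value = 2
Step 3: sign = +, move right. Bounds: (2, +inf). Value = 3
The surreal number with sign expansion +++ is 3.

3


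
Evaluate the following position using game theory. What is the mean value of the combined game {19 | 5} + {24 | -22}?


G1 = {19 | 5}, G2 = {24 | -22}
Each is a switch {a | b} with numbers a > b; its mean value is (a + b)/2, and mean value is additive over game sums: m(G1 + G2) = m(G1) + m(G2).
Mean of G1 = (19 + (5))/2 = 24/2 = 12
Mean of G2 = (24 + (-22))/2 = 2/2 = 1
Mean of G1 + G2 = 12 + 1 = 13

13


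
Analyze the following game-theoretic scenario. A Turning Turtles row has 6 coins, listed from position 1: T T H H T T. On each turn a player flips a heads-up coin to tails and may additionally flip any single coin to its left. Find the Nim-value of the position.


Coins: T T H H T T
Key fact: a single head at position k behaves exactly like a Nim heap of size k (turning it to T and optionally flipping a coin at j < k corresponds to moving the heap from k to j, or to 0), and heads combine as a disjunctive sum (two heads at the same place would cancel, matching j XOR j = 0). So the Nim-value is the XOR of the 1-indexed positions of the heads.
Face-up positions (1-indexed): [3, 4]
XOR 0 with 3: 0 XOR 3 = 3
XOR 3 with 4: 3 XOR 4 = 7
Nim-value = 7

7


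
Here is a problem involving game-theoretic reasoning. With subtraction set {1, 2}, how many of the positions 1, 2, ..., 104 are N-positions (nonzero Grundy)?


Subtraction set S = {1, 2}, so G(n) = n mod 3.
G(n) = 0 when n is a multiple of 3.
Multiples of 3 in [1, 104]: 34
N-positions (nonzero Grundy) = 104 - 34 = 70

70


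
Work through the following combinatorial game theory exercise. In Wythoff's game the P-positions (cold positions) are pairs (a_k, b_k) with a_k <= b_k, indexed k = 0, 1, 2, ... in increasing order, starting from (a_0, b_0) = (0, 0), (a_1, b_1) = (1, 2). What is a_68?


By Wythoff's theorem, a_k = floor(k * phi) and b_k = floor(k * phi^2) = a_k + k, where phi = (1 + sqrt(5))/2 is the golden ratio.
phi = (1 + sqrt(5))/2 = 1.618034
k = 68
k * phi = 68 * 1.618034 = 110.026311
a_68 = floor(k * phi) = 110

110
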